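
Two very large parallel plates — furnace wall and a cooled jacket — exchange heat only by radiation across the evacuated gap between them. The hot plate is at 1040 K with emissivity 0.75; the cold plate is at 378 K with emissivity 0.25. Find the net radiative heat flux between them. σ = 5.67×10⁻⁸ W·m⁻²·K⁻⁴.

For two infinite grey parallel plates, q = σ(T₁⁴ − T₂⁴)/(1/ε₁ + 1/ε₂ − 1).
T₁⁴ − T₂⁴ = 1.170×10¹² − 2.042×10¹⁰ = 1.149×10¹² K⁴.
1/ε₁ + 1/ε₂ − 1 = 1.333 + 4.000 − 1 = 4.333.
q = 5.67×10⁻⁸ × 1.149×10¹² / 4.333.

q ≈ 15000 W/m²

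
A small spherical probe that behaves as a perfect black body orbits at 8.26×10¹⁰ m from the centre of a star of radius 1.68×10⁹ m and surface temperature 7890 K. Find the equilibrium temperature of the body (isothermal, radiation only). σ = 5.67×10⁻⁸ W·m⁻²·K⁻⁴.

The star's surface emits σT_*⁴; at distance d the flux is S = σT_*⁴(R_*/d)².
S = 5.67×10⁻⁸·(7890)⁴·(1.68×10⁹/8.26×10¹⁰)² = 90900 W/m².
For an isothermal sphere T⁴ = (1−a)S/(4σ) = 4.008×10¹¹ K⁴.

T ≈ 796 K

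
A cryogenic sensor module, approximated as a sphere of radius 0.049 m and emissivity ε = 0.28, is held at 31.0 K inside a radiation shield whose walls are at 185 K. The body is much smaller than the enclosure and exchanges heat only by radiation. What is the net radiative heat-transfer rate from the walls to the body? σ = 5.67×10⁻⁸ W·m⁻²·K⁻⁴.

P_net ≈ 0.561 W

For a small grey body in a large enclosure: P_net = εσA(T_body⁴ − T_wall⁴).
A = 4πr² = 0.03017 m²; T_body⁴ − T_wall⁴ = 9.235×10⁵ − 1.171×10⁹ = -1.170×10⁹ K⁴.
|P_net| = 0.28·5.67×10⁻⁸·0.03017·1.170×10⁹.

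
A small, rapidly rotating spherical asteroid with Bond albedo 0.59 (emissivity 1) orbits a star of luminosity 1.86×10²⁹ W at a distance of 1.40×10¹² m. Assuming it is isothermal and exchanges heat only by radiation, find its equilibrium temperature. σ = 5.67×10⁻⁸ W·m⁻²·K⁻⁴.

First find the stellar flux at distance d: S = L/(4πd²) = 1.86×10²⁹/(4π·(1.40×10¹²)²) = 7552 W/m².
For an isothermal sphere, absorbed (1−a)S·πr² = emitted σ·4πr²·T⁴, so T⁴ = (1−a)S/(4σ).
T⁴ = 0.410·7552/(4·5.67×10⁻⁸) = 1.365×10¹⁰ K⁴.

T ≈ 342 K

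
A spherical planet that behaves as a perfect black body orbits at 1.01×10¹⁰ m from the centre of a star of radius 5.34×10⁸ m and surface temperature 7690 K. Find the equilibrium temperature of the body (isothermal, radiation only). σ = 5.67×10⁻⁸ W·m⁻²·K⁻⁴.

T ≈ 1250 K

The star's surface emits σT_*⁴; at distance d the flux is S = σT_*⁴(R_*/d)².
S = 5.67×10⁻⁸·(7690)⁴·(5.34×10⁸/1.01×10¹⁰)² = 5.543×10⁵ W/m².
For an isothermal sphere T⁴ = (1−a)S/(4σ) = 2.444×10¹² K⁴.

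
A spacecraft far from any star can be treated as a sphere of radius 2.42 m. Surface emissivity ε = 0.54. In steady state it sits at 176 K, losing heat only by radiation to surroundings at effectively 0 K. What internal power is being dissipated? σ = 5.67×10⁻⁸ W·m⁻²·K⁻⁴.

P ≈ 2160 W

Steady state: P = εσA T⁴.
A = 4πr² = 73.59 m²; T⁴ = (176)⁴ = 9.595×10⁸ K⁴.
P = 0.54 × 5.67×10⁻⁸ × 73.59 × 9.595×10⁸.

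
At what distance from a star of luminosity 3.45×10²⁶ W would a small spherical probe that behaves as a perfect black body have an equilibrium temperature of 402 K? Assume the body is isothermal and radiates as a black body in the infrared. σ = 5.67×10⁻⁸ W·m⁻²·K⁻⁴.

d ≈ 6.81×10¹⁰ m

For an isothermal black-emitting sphere, (1−a)S·πr² = σ·4πr²·T⁴ ⇒ S = 4σT⁴/(1−a).
S = 4·5.67×10⁻⁸·(402)⁴/1.00 = 5923 W/m².
Flux falls as S = L/(4πd²), so d = √(L/(4πS)) = √(3.45×10²⁶/(4π·5923)).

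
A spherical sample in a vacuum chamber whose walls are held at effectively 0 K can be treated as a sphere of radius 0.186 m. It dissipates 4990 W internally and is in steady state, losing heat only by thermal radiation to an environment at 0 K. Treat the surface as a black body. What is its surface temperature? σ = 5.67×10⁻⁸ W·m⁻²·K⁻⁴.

Steady state: internal power = radiated power, P = εσA T⁴.
Radiating area A = 4πr² = 0.4347 m².
T⁴ = P/(εσA) = 4990/(1.0·5.67×10⁻⁸·0.4347) = 2.024×10¹¹ K⁴.
T = (2.024×10¹¹)^(1/4).

T ≈ 671 K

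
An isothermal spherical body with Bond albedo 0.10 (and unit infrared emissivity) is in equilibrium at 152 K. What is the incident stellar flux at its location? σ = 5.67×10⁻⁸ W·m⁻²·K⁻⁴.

(1−a)S·πr² = σ·4πr²·T⁴ ⇒ S = 4σT⁴/(1−a).
S = 4·5.67×10⁻⁸·5.338×10⁸/0.900.

S ≈ 135 W/m²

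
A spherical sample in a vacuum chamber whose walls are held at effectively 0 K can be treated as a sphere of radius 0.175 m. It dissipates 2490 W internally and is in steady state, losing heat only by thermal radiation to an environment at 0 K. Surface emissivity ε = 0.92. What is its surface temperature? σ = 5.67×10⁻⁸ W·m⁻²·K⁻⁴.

T ≈ 593 K

Steady state: internal power = radiated power, P = εσA T⁴.
Radiating area A = 4πr² = 0.3848 m².
T⁴ = P/(εσA) = 2490/(0.92·5.67×10⁻⁸·0.3848) = 1.240×10¹¹ K⁴.
T = (1.240×10¹¹)^(1/4).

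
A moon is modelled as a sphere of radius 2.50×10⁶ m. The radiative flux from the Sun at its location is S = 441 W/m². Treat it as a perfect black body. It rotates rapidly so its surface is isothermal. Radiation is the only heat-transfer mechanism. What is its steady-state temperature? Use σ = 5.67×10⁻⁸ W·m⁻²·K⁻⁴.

At equilibrium, absorbed power = emitted power.
Absorbing cross-section = πr² = 1.963×10¹³ m²; emitting surface = 4πr² = 7.854×10¹³ m² (ratio 4).
S·A_cross = εσ·A_surf·T⁴  ⇒  T⁴ = S/(4σ).
T⁴ = 1.00·441/(4·5.67×10⁻⁸) = 1.944×10⁹ K⁴.
T = (1.944×10⁹)^(1/4).

T ≈ 210 K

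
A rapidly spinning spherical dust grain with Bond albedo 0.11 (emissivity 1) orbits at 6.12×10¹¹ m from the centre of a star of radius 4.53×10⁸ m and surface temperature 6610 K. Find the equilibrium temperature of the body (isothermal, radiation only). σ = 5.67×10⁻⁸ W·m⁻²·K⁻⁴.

T ≈ 124 K

The star's surface emits σT_*⁴; at distance d the flux is S = σT_*⁴(R_*/d)².
S = 5.67×10⁻⁸·(6610)⁴·(4.53×10⁸/6.12×10¹¹)² = 59.30 W/m².
For an isothermal sphere T⁴ = (1−a)S/(4σ) = 2.327×10⁸ K⁴.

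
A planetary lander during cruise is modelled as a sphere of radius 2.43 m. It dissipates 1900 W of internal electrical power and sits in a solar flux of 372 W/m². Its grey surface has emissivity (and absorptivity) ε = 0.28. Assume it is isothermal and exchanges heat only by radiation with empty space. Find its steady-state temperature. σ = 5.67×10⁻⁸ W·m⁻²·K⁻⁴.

At steady state, absorbed solar power + internal power = radiated power.
Absorbed: α·S·A_cross = 0.28·372·18.55 = 1932 W (cross-section πr²).
Total input = 1932 + 1900 = 3832 W.
Radiated: εσ·A_surf·T⁴ with A_surf = 4πr² = 74.20 m².
T⁴ = 3832/(0.28·5.67×10⁻⁸·74.20) = 3.253×10⁹ K⁴.

T ≈ 239 K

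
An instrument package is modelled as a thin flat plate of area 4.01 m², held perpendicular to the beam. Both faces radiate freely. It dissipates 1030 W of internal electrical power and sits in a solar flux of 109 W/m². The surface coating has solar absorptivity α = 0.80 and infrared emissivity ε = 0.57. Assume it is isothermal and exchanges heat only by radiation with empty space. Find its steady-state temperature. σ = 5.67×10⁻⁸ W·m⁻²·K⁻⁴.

T ≈ 270 K

At steady state, absorbed solar power + internal power = radiated power.
Absorbed: α·S·A_cross = 0.80·109·4.010 = 349.7 W (cross-section A).
Total input = 349.7 + 1030 = 1380 W.
Radiated: εσ·A_surf·T⁴ with A_surf = 2A = 8.020 m².
T⁴ = 1380/(0.57·5.67×10⁻⁸·8.020) = 5.323×10⁹ K⁴.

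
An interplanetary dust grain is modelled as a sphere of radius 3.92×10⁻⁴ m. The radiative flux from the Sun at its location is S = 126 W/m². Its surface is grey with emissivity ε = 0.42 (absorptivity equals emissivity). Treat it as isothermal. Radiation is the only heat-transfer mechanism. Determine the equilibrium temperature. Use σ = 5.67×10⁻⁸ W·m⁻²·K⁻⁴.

T ≈ 154 K

At equilibrium, absorbed power = emitted power.
Absorbing cross-section = πr² = 4.827×10⁻⁷ m²; emitting surface = 4πr² = 1.931×10⁻⁶ m² (ratio 4).
εS·A_cross = εσ·A_surf·T⁴  ⇒  T⁴ = S/(4σ)   (ε cancels).
T⁴ = 126/(4·5.67×10⁻⁸) = 5.556×10⁸ K⁴.
T = (5.556×10⁸)^(1/4).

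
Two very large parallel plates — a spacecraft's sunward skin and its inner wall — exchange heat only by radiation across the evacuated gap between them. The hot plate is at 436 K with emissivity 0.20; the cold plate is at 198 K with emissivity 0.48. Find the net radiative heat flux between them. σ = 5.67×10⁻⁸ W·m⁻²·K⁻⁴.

q ≈ 322 W/m²

For two infinite grey parallel plates, q = σ(T₁⁴ − T₂⁴)/(1/ε₁ + 1/ε₂ − 1).
T₁⁴ − T₂⁴ = 3.614×10¹⁰ − 1.537×10⁹ = 3.460×10¹⁰ K⁴.
1/ε₁ + 1/ε₂ − 1 = 5.000 + 2.083 − 1 = 6.083.
q = 5.67×10⁻⁸ × 3.460×10¹⁰ / 6.083.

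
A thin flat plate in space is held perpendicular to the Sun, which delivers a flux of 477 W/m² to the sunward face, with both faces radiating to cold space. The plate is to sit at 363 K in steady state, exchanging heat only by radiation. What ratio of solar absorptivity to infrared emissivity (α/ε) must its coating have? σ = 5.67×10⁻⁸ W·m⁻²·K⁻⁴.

Balance: αS·A = εσ·2A·T⁴ ⇒ α/ε = 2σT⁴/S.
α/ε = 2·5.67×10⁻⁸·(363)⁴/477 = 2·5.67×10⁻⁸·1.736×10¹⁰/477.

α/ε ≈ 4.13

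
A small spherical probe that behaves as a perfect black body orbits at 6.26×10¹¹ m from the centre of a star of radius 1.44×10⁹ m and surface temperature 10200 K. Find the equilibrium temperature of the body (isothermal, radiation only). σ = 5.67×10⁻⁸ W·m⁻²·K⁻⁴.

T ≈ 346 K

The star's surface emits σT_*⁴; at distance d the flux is S = σT_*⁴(R_*/d)².
S = 5.67×10⁻⁸·(10200)⁴·(1.44×10⁹/6.26×10¹¹)² = 3248 W/m².
For an isothermal sphere T⁴ = (1−a)S/(4σ) = 1.432×10¹⁰ K⁴.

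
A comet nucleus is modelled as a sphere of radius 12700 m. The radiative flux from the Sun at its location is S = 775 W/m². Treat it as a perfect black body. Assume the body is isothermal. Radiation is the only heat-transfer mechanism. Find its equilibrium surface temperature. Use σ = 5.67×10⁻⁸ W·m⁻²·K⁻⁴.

T ≈ 242 K

At equilibrium, absorbed power = emitted power.
Absorbing cross-section = πr² = 5.067×10⁸ m²; emitting surface = 4πr² = 2.027×10⁹ m² (ratio 4).
S·A_cross = εσ·A_surf·T⁴  ⇒  T⁴ = S/(4σ).
T⁴ = 1.00·775/(4·5.67×10⁻⁸) = 3.417×10⁹ K⁴.
T = (3.417×10⁹)^(1/4).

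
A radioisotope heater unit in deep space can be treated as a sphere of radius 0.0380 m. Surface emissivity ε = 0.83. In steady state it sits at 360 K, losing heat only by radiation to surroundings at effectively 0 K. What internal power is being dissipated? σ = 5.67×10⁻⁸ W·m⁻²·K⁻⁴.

P ≈ 14.3 W

Steady state: P = εσA T⁴.
A = 4πr² = 0.01815 m²; T⁴ = (360)⁴ = 1.680×10¹⁰ K⁴.
P = 0.83 × 5.67×10⁻⁸ × 0.01815 × 1.680×10¹⁰.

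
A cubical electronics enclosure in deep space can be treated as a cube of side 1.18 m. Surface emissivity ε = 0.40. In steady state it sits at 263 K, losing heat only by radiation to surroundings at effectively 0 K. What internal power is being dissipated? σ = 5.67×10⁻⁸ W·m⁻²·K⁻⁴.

P ≈ 907 W

Steady state: P = εσA T⁴.
A = 6L² = 8.354 m²; T⁴ = (263)⁴ = 4.784×10⁹ K⁴.
P = 0.40 × 5.67×10⁻⁸ × 8.354 × 4.784×10⁹.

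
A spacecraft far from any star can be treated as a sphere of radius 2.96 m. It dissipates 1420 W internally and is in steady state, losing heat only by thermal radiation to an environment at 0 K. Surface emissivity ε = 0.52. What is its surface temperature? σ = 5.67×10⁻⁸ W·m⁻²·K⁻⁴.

Steady state: internal power = radiated power, P = εσA T⁴.
Radiating area A = 4πr² = 110.1 m².
T⁴ = P/(εσA) = 1420/(0.52·5.67×10⁻⁸·110.1) = 4.374×10⁸ K⁴.
T = (4.374×10⁸)^(1/4).

T ≈ 145 K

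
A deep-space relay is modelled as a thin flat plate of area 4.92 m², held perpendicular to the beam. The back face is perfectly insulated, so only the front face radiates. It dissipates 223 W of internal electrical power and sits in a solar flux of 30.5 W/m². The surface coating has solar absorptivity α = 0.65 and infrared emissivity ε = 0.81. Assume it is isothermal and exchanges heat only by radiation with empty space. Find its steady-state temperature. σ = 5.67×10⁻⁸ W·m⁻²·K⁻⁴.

At steady state, absorbed solar power + internal power = radiated power.
Absorbed: α·S·A_cross = 0.65·30.5·4.920 = 97.54 W (cross-section A).
Total input = 97.54 + 223 = 320.5 W.
Radiated: εσ·A_surf·T⁴ with A_surf = A = 4.920 m².
T⁴ = 320.5/(0.81·5.67×10⁻⁸·4.920) = 1.419×10⁹ K⁴.

T ≈ 194 K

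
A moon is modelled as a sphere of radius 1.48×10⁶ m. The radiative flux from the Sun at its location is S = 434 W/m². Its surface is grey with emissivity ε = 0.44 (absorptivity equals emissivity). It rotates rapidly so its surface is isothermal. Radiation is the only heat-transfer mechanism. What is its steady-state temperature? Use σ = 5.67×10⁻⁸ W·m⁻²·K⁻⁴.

T ≈ 209 K

At equilibrium, absorbed power = emitted power.
Absorbing cross-section = πr² = 6.881×10¹² m²; emitting surface = 4πr² = 2.753×10¹³ m² (ratio 4).
εS·A_cross = εσ·A_surf·T⁴  ⇒  T⁴ = S/(4σ)   (ε cancels).
T⁴ = 434/(4·5.67×10⁻⁸) = 1.914×10⁹ K⁴.
T = (1.914×10⁹)^(1/4).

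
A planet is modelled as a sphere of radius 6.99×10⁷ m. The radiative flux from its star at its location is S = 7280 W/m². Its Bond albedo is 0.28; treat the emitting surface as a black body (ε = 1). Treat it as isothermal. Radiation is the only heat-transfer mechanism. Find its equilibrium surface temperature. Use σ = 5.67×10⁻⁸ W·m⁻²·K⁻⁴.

T ≈ 390 K

At equilibrium, absorbed power = emitted power.
Absorbing cross-section = πr² = 1.535×10¹⁶ m²; emitting surface = 4πr² = 6.140×10¹⁶ m² (ratio 4).
(1−a)S·A_cross = εσ·A_surf·T⁴  ⇒  T⁴ = (1−a)S/(4σ).
T⁴ = 0.720·7280/(4·5.67×10⁻⁸) = 2.311×10¹⁰ K⁴.
T = (2.311×10¹⁰)^(1/4).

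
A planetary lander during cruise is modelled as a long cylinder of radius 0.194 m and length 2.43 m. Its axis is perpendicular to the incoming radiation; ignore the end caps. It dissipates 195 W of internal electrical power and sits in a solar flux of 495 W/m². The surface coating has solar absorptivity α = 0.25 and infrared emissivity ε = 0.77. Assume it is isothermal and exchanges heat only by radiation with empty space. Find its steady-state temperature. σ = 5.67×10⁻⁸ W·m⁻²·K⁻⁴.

At steady state, absorbed solar power + internal power = radiated power.
Absorbed: α·S·A_cross = 0.25·495·0.9428 = 116.7 W (cross-section 2rL).
Total input = 116.7 + 195 = 311.7 W.
Radiated: εσ·A_surf·T⁴ with A_surf = 2πrL = 2.962 m².
T⁴ = 311.7/(0.77·5.67×10⁻⁸·2.962) = 2.410×10⁹ K⁴.

T ≈ 222 K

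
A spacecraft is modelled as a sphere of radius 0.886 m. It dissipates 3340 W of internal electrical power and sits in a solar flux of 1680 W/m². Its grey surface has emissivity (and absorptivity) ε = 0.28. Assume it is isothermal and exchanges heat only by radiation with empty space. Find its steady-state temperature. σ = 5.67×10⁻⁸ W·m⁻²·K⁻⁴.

T ≈ 412 K

At steady state, absorbed solar power + internal power = radiated power.
Absorbed: α·S·A_cross = 0.28·1680·2.466 = 1160 W (cross-section πr²).
Total input = 1160 + 3340 = 4500 W.
Radiated: εσ·A_surf·T⁴ with A_surf = 4πr² = 9.865 m².
T⁴ = 4500/(0.28·5.67×10⁻⁸·9.865) = 2.873×10¹⁰ K⁴.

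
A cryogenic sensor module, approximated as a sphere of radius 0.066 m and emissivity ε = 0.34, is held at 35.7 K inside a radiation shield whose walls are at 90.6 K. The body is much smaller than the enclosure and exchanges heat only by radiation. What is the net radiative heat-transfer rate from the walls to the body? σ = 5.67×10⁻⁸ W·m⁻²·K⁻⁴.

P_net ≈ 0.0694 W

For a small grey body in a large enclosure: P_net = εσA(T_body⁴ − T_wall⁴).
A = 4πr² = 0.05474 m²; T_body⁴ − T_wall⁴ = 1.624×10⁶ − 6.738×10⁷ = -6.575×10⁷ K⁴.
|P_net| = 0.34·5.67×10⁻⁸·0.05474·6.575×10⁷.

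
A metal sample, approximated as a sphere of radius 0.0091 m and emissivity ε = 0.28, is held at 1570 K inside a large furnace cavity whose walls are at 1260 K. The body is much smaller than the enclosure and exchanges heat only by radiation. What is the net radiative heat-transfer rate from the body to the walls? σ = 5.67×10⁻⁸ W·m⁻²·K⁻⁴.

P_net ≈ 58.7 W

For a small grey body in a large enclosure: P_net = εσA(T_body⁴ − T_wall⁴).
A = 4πr² = 0.001041 m²; T_body⁴ − T_wall⁴ = 6.076×10¹² − 2.520×10¹² = 3.555×10¹² K⁴.
|P_net| = 0.28·5.67×10⁻⁸·0.001041·3.555×10¹².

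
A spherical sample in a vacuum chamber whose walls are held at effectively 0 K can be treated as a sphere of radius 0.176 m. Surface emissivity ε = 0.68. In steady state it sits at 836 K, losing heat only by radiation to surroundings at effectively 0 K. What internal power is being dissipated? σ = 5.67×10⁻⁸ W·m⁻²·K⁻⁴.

Steady state: P = εσA T⁴.
A = 4πr² = 0.3893 m²; T⁴ = (836)⁴ = 4.885×10¹¹ K⁴.
P = 0.68 × 5.67×10⁻⁸ × 0.3893 × 4.885×10¹¹.

P ≈ 7330 W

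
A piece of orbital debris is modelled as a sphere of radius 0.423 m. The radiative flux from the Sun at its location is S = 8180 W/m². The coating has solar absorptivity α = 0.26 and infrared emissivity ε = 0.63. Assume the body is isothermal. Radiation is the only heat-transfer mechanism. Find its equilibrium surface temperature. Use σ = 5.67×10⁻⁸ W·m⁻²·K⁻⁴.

At equilibrium, absorbed power = emitted power.
Absorbing cross-section = πr² = 0.5621 m²; emitting surface = 4πr² = 2.248 m² (ratio 4).
αS·A_cross = εσ·A_surf·T⁴  ⇒  T⁴ = αS/(ε·4σ).
T⁴ = 0.260·8180/(0.63·4·5.67×10⁻⁸) = 1.488×10¹⁰ K⁴.
T = (1.488×10¹⁰)^(1/4).

T ≈ 349 K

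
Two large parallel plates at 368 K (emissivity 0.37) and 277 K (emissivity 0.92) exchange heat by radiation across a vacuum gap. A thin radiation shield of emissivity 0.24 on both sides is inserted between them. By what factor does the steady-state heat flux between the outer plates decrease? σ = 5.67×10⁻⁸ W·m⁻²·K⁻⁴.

factor ≈ 3.63

Without shield: q₀ = σΔ(T⁴)/(1/ε₁+1/ε₂−1) with denominator 2.790.
With shield the two gaps are in series; the resistances add: (1/ε₁+1/ε_s−1)+(1/ε_s+1/ε₂−1) = 5.869+4.254 = 10.12.
Heat-flux ratio q₀/q = 10.12/2.790.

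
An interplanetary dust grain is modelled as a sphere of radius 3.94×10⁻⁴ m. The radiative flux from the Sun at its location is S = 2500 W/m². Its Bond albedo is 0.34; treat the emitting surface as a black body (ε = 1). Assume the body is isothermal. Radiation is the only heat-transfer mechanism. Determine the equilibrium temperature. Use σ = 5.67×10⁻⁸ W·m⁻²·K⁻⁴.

T ≈ 292 K

At equilibrium, absorbed power = emitted power.
Absorbing cross-section = πr² = 4.877×10⁻⁷ m²; emitting surface = 4πr² = 1.951×10⁻⁶ m² (ratio 4).
(1−a)S·A_cross = εσ·A_surf·T⁴  ⇒  T⁴ = (1−a)S/(4σ).
T⁴ = 0.660·2500/(4·5.67×10⁻⁸) = 7.275×10⁹ K⁴.
T = (7.275×10⁹)^(1/4).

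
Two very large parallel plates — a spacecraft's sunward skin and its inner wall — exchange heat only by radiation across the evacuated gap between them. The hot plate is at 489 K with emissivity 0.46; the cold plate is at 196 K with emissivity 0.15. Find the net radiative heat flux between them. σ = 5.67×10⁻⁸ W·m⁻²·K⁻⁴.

q ≈ 403 W/m²

For two infinite grey parallel plates, q = σ(T₁⁴ − T₂⁴)/(1/ε₁ + 1/ε₂ − 1).
T₁⁴ − T₂⁴ = 5.718×10¹⁰ − 1.476×10⁹ = 5.570×10¹⁰ K⁴.
1/ε₁ + 1/ε₂ − 1 = 2.174 + 6.667 − 1 = 7.841.
q = 5.67×10⁻⁸ × 5.570×10¹⁰ / 7.841.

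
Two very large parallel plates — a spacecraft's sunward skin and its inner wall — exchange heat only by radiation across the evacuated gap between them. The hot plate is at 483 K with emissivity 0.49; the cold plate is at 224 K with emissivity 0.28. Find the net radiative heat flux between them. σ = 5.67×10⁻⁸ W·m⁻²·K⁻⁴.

q ≈ 638 W/m²

For two infinite grey parallel plates, q = σ(T₁⁴ − T₂⁴)/(1/ε₁ + 1/ε₂ − 1).
T₁⁴ − T₂⁴ = 5.442×10¹⁰ − 2.518×10⁹ = 5.191×10¹⁰ K⁴.
1/ε₁ + 1/ε₂ − 1 = 2.041 + 3.571 − 1 = 4.612.
q = 5.67×10⁻⁸ × 5.191×10¹⁰ / 4.612.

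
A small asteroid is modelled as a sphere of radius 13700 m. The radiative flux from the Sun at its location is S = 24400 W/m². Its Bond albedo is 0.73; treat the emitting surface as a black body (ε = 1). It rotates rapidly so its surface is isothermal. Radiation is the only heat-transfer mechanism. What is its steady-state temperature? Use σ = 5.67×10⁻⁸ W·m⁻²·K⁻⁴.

At equilibrium, absorbed power = emitted power.
Absorbing cross-section = πr² = 5.896×10⁸ m²; emitting surface = 4πr² = 2.359×10⁹ m² (ratio 4).
(1−a)S·A_cross = εσ·A_surf·T⁴  ⇒  T⁴ = (1−a)S/(4σ).
T⁴ = 0.270·24400/(4·5.67×10⁻⁸) = 2.905×10¹⁰ K⁴.
T = (2.905×10¹⁰)^(1/4).

T ≈ 413 K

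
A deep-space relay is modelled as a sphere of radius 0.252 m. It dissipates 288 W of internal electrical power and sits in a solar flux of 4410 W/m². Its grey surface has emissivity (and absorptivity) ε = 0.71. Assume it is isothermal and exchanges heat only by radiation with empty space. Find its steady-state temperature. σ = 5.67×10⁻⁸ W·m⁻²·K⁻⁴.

At steady state, absorbed solar power + internal power = radiated power.
Absorbed: α·S·A_cross = 0.71·4410·0.1995 = 624.7 W (cross-section πr²).
Total input = 624.7 + 288 = 912.7 W.
Radiated: εσ·A_surf·T⁴ with A_surf = 4πr² = 0.7980 m².
T⁴ = 912.7/(0.71·5.67×10⁻⁸·0.7980) = 2.841×10¹⁰ K⁴.

T ≈ 411 K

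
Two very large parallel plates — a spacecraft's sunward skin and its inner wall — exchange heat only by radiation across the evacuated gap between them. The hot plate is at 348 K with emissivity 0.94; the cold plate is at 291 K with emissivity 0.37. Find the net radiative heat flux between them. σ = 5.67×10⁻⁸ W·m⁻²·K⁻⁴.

q ≈ 154 W/m²

For two infinite grey parallel plates, q = σ(T₁⁴ − T₂⁴)/(1/ε₁ + 1/ε₂ − 1).
T₁⁴ − T₂⁴ = 1.467×10¹⁰ − 7.171×10⁹ = 7.495×10⁹ K⁴.
1/ε₁ + 1/ε₂ − 1 = 1.064 + 2.703 − 1 = 2.767.
q = 5.67×10⁻⁸ × 7.495×10⁹ / 2.767.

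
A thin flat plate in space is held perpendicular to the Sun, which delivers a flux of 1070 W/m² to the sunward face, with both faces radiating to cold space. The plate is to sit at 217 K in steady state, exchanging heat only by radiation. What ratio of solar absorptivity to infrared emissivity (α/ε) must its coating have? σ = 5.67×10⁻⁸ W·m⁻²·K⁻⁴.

Balance: αS·A = εσ·2A·T⁴ ⇒ α/ε = 2σT⁴/S.
α/ε = 2·5.67×10⁻⁸·(217)⁴/1070 = 2·5.67×10⁻⁸·2.217×10⁹/1070.

α/ε ≈ 0.235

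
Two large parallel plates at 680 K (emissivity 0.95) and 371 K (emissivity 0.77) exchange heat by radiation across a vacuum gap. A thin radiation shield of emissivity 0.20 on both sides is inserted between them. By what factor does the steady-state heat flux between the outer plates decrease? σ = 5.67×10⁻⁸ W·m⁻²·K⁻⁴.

Without shield: q₀ = σΔ(T⁴)/(1/ε₁+1/ε₂−1) with denominator 1.351.
With shield the two gaps are in series; the resistances add: (1/ε₁+1/ε_s−1)+(1/ε_s+1/ε₂−1) = 5.053+5.299 = 10.35.
Heat-flux ratio q₀/q = 10.35/1.351.

factor ≈ 7.66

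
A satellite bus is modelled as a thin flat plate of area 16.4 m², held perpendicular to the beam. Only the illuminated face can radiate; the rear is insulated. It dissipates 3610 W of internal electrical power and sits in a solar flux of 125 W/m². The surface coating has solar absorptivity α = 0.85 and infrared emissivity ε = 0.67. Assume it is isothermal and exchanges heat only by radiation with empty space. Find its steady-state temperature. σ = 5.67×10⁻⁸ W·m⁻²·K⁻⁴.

At steady state, absorbed solar power + internal power = radiated power.
Absorbed: α·S·A_cross = 0.85·125·16.40 = 1742 W (cross-section A).
Total input = 1742 + 3610 = 5352 W.
Radiated: εσ·A_surf·T⁴ with A_surf = A = 16.40 m².
T⁴ = 5352/(0.67·5.67×10⁻⁸·16.40) = 8.591×10⁹ K⁴.

T ≈ 304 K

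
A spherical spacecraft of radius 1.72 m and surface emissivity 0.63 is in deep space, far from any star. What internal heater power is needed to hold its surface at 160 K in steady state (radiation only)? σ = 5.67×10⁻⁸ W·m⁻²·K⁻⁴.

P = εσ·4πr²·T⁴.
4πr² = 37.18 m²; T⁴ = 6.554×10⁸ K⁴.
P = 0.63·5.67×10⁻⁸·37.18·6.554×10⁸.

P ≈ 870 W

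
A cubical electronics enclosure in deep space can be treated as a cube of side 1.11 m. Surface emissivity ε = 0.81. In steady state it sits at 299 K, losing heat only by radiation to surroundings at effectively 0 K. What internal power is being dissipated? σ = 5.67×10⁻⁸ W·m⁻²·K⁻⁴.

Steady state: P = εσA T⁴.
A = 6L² = 7.393 m²; T⁴ = (299)⁴ = 7.993×10⁹ K⁴.
P = 0.81 × 5.67×10⁻⁸ × 7.393 × 7.993×10⁹.

P ≈ 2710 W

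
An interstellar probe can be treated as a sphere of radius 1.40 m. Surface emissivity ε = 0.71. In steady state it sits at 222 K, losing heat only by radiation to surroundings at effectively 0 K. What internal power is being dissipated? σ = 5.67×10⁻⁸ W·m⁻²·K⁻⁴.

Steady state: P = εσA T⁴.
A = 4πr² = 24.63 m²; T⁴ = (222)⁴ = 2.429×10⁹ K⁴.
P = 0.71 × 5.67×10⁻⁸ × 24.63 × 2.429×10⁹.

P ≈ 2410 W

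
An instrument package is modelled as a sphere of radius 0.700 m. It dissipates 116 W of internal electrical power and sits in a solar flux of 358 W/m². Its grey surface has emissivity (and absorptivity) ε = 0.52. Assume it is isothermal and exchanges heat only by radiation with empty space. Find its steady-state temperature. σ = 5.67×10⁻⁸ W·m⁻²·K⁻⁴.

At steady state, absorbed solar power + internal power = radiated power.
Absorbed: α·S·A_cross = 0.52·358·1.539 = 286.6 W (cross-section πr²).
Total input = 286.6 + 116 = 402.6 W.
Radiated: εσ·A_surf·T⁴ with A_surf = 4πr² = 6.158 m².
T⁴ = 402.6/(0.52·5.67×10⁻⁸·6.158) = 2.217×10⁹ K⁴.

T ≈ 217 K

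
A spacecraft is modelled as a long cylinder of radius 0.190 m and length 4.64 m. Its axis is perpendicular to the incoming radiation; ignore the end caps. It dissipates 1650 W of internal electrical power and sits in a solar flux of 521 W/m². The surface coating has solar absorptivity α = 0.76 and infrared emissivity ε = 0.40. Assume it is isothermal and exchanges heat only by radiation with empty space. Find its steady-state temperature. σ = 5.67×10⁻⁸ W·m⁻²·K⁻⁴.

T ≈ 370 K

At steady state, absorbed solar power + internal power = radiated power.
Absorbed: α·S·A_cross = 0.76·521·1.763 = 698.2 W (cross-section 2rL).
Total input = 698.2 + 1650 = 2348 W.
Radiated: εσ·A_surf·T⁴ with A_surf = 2πrL = 5.539 m².
T⁴ = 2348/(0.40·5.67×10⁻⁸·5.539) = 1.869×10¹⁰ K⁴.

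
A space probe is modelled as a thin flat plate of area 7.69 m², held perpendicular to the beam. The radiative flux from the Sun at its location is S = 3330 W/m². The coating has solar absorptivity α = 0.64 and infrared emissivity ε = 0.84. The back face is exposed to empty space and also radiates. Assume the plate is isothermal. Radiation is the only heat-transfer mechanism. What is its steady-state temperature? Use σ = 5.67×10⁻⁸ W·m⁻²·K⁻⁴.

At equilibrium, absorbed power = emitted power.
Absorbing cross-section = A = 7.690 m²; emitting surface = 2A = 15.38 m² (ratio 2).
αS·A_cross = εσ·A_surf·T⁴  ⇒  T⁴ = αS/(ε·2σ).
T⁴ = 0.640·3330/(0.84·2·5.67×10⁻⁸) = 2.237×10¹⁰ K⁴.
T = (2.237×10¹⁰)^(1/4).

T ≈ 387 K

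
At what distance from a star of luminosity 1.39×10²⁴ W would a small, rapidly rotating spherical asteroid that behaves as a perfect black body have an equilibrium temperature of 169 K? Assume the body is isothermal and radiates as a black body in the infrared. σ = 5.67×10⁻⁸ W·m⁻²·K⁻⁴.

For an isothermal black-emitting sphere, (1−a)S·πr² = σ·4πr²·T⁴ ⇒ S = 4σT⁴/(1−a).
S = 4·5.67×10⁻⁸·(169)⁴/1.00 = 185.0 W/m².
Flux falls as S = L/(4πd²), so d = √(L/(4πS)) = √(1.39×10²⁴/(4π·185.0)).

d ≈ 2.45×10¹⁰ m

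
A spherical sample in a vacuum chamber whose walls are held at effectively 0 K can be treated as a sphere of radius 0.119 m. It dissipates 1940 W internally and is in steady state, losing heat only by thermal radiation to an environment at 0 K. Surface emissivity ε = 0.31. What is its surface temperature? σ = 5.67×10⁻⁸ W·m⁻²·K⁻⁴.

Steady state: internal power = radiated power, P = εσA T⁴.
Radiating area A = 4πr² = 0.1780 m².
T⁴ = P/(εσA) = 1940/(0.31·5.67×10⁻⁸·0.1780) = 6.202×10¹¹ K⁴.
T = (6.202×10¹¹)^(1/4).

T ≈ 887 K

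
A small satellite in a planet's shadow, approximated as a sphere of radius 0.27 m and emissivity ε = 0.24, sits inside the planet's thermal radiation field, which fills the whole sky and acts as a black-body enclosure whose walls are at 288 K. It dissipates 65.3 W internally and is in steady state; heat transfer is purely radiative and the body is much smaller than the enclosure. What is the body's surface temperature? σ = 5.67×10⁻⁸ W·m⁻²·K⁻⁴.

T ≈ 332 K

For a small grey body in a large enclosure, net radiated power = εσA(T⁴ − T_w⁴).
Steady state: P = εσA(T⁴ − T_w⁴) with A = 4πr² = 0.9161 m².
T⁴ = P/(εσA) + T_w⁴ = 65.3/(0.24·5.67×10⁻⁸·0.9161) + (288)⁴
    = 5.238×10⁹ + 6.880×10⁹ = 1.212×10¹⁰ K⁴.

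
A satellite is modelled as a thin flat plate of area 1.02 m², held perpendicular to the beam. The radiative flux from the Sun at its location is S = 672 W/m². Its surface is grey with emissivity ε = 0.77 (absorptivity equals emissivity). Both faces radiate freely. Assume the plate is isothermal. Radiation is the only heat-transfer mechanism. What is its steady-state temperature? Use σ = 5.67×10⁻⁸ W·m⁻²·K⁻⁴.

At equilibrium, absorbed power = emitted power.
Absorbing cross-section = A = 1.020 m²; emitting surface = 2A = 2.040 m² (ratio 2).
εS·A_cross = εσ·A_surf·T⁴  ⇒  T⁴ = S/(2σ)   (ε cancels).
T⁴ = 672/(2·5.67×10⁻⁸) = 5.926×10⁹ K⁴.
T = (5.926×10⁹)^(1/4).

T ≈ 277 K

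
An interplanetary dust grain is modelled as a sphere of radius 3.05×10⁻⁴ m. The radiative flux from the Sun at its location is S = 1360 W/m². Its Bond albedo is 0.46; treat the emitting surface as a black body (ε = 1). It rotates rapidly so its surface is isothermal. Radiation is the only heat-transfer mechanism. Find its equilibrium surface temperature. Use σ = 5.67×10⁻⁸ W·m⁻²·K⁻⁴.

T ≈ 239 K

At equilibrium, absorbed power = emitted power.
Absorbing cross-section = πr² = 2.922×10⁻⁷ m²; emitting surface = 4πr² = 1.169×10⁻⁶ m² (ratio 4).
(1−a)S·A_cross = εσ·A_surf·T⁴  ⇒  T⁴ = (1−a)S/(4σ).
T⁴ = 0.540·1360/(4·5.67×10⁻⁸) = 3.238×10⁹ K⁴.
T = (3.238×10⁹)^(1/4).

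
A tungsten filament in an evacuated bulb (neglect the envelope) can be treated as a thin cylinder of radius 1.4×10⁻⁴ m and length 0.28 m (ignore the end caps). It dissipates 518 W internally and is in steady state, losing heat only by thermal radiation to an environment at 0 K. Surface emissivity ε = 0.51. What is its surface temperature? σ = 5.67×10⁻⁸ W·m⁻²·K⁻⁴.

Steady state: internal power = radiated power, P = εσA T⁴.
Radiating area A = 2πrL = 2.463×10⁻⁴ m².
T⁴ = P/(εσA) = 518/(0.51·5.67×10⁻⁸·2.463×10⁻⁴) = 7.273×10¹³ K⁴.
T = (7.273×10¹³)^(1/4).

T ≈ 2920 K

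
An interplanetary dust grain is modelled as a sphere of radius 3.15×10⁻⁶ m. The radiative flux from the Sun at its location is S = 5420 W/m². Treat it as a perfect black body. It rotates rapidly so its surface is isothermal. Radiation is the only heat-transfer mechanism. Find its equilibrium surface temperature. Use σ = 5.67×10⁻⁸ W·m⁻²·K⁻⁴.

At equilibrium, absorbed power = emitted power.
Absorbing cross-section = πr² = 3.117×10⁻¹¹ m²; emitting surface = 4πr² = 1.247×10⁻¹⁰ m² (ratio 4).
S·A_cross = εσ·A_surf·T⁴  ⇒  T⁴ = S/(4σ).
T⁴ = 1.00·5420/(4·5.67×10⁻⁸) = 2.390×10¹⁰ K⁴.
T = (2.390×10¹⁰)^(1/4).

T ≈ 393 K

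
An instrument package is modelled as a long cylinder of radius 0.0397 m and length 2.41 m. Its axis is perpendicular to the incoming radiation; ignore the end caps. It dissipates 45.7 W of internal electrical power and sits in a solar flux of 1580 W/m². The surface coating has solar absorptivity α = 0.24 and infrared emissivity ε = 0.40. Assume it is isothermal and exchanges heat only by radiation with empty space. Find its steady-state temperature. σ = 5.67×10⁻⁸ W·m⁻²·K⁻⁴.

At steady state, absorbed solar power + internal power = radiated power.
Absorbed: α·S·A_cross = 0.24·1580·0.1914 = 72.56 W (cross-section 2rL).
Total input = 72.56 + 45.7 = 118.3 W.
Radiated: εσ·A_surf·T⁴ with A_surf = 2πrL = 0.6012 m².
T⁴ = 118.3/(0.40·5.67×10⁻⁸·0.6012) = 8.674×10⁹ K⁴.

T ≈ 305 K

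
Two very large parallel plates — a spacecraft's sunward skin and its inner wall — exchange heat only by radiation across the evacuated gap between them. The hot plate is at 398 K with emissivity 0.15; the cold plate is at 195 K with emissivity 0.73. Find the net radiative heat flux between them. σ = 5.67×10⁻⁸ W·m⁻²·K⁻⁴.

For two infinite grey parallel plates, q = σ(T₁⁴ − T₂⁴)/(1/ε₁ + 1/ε₂ − 1).
T₁⁴ − T₂⁴ = 2.509×10¹⁰ − 1.446×10⁹ = 2.365×10¹⁰ K⁴.
1/ε₁ + 1/ε₂ − 1 = 6.667 + 1.370 − 1 = 7.037.
q = 5.67×10⁻⁸ × 2.365×10¹⁰ / 7.037.

q ≈ 191 W/m²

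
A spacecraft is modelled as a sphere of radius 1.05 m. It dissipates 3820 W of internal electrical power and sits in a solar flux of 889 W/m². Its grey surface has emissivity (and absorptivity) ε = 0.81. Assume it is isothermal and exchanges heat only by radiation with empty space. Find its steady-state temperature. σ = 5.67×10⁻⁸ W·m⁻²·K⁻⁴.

T ≈ 316 K

At steady state, absorbed solar power + internal power = radiated power.
Absorbed: α·S·A_cross = 0.81·889·3.464 = 2494 W (cross-section πr²).
Total input = 2494 + 3820 = 6314 W.
Radiated: εσ·A_surf·T⁴ with A_surf = 4πr² = 13.85 m².
T⁴ = 6314/(0.81·5.67×10⁻⁸·13.85) = 9.923×10⁹ K⁴.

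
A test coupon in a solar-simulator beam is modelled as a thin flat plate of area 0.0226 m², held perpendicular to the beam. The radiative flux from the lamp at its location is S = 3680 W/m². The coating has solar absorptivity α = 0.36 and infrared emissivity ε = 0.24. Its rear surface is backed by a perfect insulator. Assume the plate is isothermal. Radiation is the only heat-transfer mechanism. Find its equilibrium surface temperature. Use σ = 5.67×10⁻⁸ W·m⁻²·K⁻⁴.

At equilibrium, absorbed power = emitted power.
Absorbing cross-section = A = 0.02260 m²; emitting surface = A = 0.02260 m² (ratio 1).
αS·A_cross = εσ·A_surf·T⁴  ⇒  T⁴ = αS/(ε·1σ).
T⁴ = 0.360·3680/(0.24·1·5.67×10⁻⁸) = 9.735×10¹⁰ K⁴.
T = (9.735×10¹⁰)^(1/4).

T ≈ 559 K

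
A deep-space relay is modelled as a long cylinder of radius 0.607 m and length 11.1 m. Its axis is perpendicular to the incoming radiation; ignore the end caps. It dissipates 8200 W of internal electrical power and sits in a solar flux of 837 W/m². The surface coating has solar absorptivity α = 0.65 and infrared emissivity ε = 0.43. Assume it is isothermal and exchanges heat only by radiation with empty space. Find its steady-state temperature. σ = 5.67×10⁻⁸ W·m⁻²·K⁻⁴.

At steady state, absorbed solar power + internal power = radiated power.
Absorbed: α·S·A_cross = 0.65·837·13.48 = 7331 W (cross-section 2rL).
Total input = 7331 + 8200 = 15530 W.
Radiated: εσ·A_surf·T⁴ with A_surf = 2πrL = 42.33 m².
T⁴ = 15530/(0.43·5.67×10⁻⁸·42.33) = 1.505×10¹⁰ K⁴.

T ≈ 350 K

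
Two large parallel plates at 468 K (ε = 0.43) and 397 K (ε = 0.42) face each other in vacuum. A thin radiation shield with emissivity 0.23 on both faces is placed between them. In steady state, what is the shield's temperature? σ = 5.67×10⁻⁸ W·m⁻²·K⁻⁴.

T_s ≈ 437 K

In steady state the net flux on the hot side equals that on the cold side.
σ(T₁⁴−T_s⁴)/D₁ = σ(T_s⁴−T₂⁴)/D₂, with D₁ = 1/ε₁+1/ε_s−1 = 5.673, D₂ = 1/ε_s+1/ε₂−1 = 5.729.
Solve for T_s⁴: T_s⁴ = (D₂·T₁⁴ + D₁·T₂⁴)/(D₁+D₂) = 3.646×10¹⁰ K⁴.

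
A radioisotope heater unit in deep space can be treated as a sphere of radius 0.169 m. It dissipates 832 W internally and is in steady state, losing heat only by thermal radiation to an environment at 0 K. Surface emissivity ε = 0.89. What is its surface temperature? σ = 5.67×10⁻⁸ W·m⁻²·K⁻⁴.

T ≈ 463 K

Steady state: internal power = radiated power, P = εσA T⁴.
Radiating area A = 4πr² = 0.3589 m².
T⁴ = P/(εσA) = 832/(0.89·5.67×10⁻⁸·0.3589) = 4.594×10¹⁰ K⁴.
T = (4.594×10¹⁰)^(1/4).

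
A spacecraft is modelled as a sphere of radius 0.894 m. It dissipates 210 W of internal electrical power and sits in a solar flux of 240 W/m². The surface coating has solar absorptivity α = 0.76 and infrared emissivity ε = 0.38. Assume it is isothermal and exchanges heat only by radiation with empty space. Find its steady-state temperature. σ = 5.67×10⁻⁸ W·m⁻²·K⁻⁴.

T ≈ 236 K

At steady state, absorbed solar power + internal power = radiated power.
Absorbed: α·S·A_cross = 0.76·240·2.511 = 458.0 W (cross-section πr²).
Total input = 458.0 + 210 = 668.0 W.
Radiated: εσ·A_surf·T⁴ with A_surf = 4πr² = 10.04 m².
T⁴ = 668.0/(0.38·5.67×10⁻⁸·10.04) = 3.087×10⁹ K⁴.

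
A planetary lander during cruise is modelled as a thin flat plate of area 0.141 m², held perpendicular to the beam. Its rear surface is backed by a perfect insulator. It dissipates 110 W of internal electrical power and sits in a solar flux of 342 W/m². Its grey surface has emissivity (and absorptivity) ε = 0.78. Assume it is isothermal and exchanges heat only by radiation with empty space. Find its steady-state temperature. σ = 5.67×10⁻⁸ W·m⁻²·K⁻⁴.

At steady state, absorbed solar power + internal power = radiated power.
Absorbed: α·S·A_cross = 0.78·342·0.1410 = 37.61 W (cross-section A).
Total input = 37.61 + 110 = 147.6 W.
Radiated: εσ·A_surf·T⁴ with A_surf = A = 0.1410 m².
T⁴ = 147.6/(0.78·5.67×10⁻⁸·0.1410) = 2.367×10¹⁰ K⁴.

T ≈ 392 K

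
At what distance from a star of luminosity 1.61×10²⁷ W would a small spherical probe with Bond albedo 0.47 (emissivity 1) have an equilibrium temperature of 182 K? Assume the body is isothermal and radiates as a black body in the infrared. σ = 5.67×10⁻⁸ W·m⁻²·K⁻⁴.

d ≈ 5.22×10¹¹ m

For an isothermal black-emitting sphere, (1−a)S·πr² = σ·4πr²·T⁴ ⇒ S = 4σT⁴/(1−a).
S = 4·5.67×10⁻⁸·(182)⁴/0.530 = 469.5 W/m².
Flux falls as S = L/(4πd²), so d = √(L/(4πS)) = √(1.61×10²⁷/(4π·469.5)).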